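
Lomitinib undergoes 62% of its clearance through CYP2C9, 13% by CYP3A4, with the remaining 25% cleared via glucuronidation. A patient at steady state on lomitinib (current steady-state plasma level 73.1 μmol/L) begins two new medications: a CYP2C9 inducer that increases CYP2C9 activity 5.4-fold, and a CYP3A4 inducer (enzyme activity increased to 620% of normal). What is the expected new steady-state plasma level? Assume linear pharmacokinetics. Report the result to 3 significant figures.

16.6 μmol/L

The CYP2C9 pathway (62% of clearance) rises to 5.4× activity: 0.62 × 5.4 = 3.348.
The CYP3A4 pathway (13% of clearance) is boosted to 6.2× activity: 0.13 × 6.2 = 0.806.
Non-CYP routes (25%) are unchanged.
Relative clearance = 3.348 + 0.806 + 0.25 = 4.404.
New steady-state plasma level = 73.1 / 4.404 = 16.6 μmol/L (concentration scales inversely with clearance).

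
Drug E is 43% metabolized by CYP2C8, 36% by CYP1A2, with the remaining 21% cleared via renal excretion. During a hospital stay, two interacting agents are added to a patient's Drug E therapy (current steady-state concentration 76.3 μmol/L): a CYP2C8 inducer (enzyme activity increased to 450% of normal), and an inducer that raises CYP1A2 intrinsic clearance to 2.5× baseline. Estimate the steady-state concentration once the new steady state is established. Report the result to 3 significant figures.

CYP2C8: 0.43 × 4.5 = 1.935
CYP1A2: 0.36 × 2.5 = 0.9
Other: 0.21 (unchanged)
Relative clearance = 1.935 + 0.9 + 0.21 = 3.045.
Steady-state concentration ∝ 1/CL: new value = 76.3 / 3.045 = 25.1 μmol/L.

25.1 μmol/L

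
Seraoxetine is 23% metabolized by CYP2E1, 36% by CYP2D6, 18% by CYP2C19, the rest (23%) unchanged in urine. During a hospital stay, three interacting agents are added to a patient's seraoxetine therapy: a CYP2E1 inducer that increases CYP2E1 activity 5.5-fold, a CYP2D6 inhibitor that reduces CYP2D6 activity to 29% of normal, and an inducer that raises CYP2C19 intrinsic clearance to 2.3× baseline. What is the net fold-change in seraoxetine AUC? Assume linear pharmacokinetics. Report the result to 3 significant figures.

The CYP2E1 pathway (23% of clearance) is boosted to 5.5× activity: 0.23 × 5.5 = 1.265.
The CYP2D6 pathway (36% of clearance) drops to 0.29× activity: 0.36 × 0.29 = 0.1044.
The CYP2C19 pathway (18% of clearance) is boosted to 2.3× activity: 0.18 × 2.3 = 0.414.
The remaining 23% of clearance is unaffected.
CL_new/CL_old = 1.265 + 0.1044 + 0.414 + 0.23 = 2.0134.
Net AUC ratio = 1 / 2.0134 = 0.497.

0.497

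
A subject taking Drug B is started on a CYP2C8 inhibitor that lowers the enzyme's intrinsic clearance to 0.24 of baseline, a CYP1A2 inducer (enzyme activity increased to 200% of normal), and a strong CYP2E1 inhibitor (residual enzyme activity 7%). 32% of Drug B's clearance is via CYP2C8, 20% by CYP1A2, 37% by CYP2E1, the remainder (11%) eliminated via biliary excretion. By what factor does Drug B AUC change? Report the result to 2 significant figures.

The CYP2C8 pathway (32% of clearance) drops to 0.24× activity: 0.32 × 0.24 = 0.0768.
The CYP1A2 pathway (20% of clearance) increases to 2× activity: 0.2 × 2 = 0.4.
The CYP2E1 pathway (37% of clearance) is reduced to 0.07× activity: 0.37 × 0.07 = 0.0259.
Non-CYP routes (11%) are unchanged.
Relative clearance = 0.0768 + 0.4 + 0.0259 + 0.11 = 0.6127.
Net AUC ratio = 1 / 0.6127 = 1.6.

1.6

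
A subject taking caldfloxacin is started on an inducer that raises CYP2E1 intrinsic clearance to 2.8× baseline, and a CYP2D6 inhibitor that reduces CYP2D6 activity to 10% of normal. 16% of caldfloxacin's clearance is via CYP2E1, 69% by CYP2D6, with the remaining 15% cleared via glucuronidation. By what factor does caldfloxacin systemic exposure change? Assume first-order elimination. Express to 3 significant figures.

CYP2E1: 0.16 × 2.8 = 0.448
CYP2D6: 0.69 × 0.1 = 0.069
Other: 0.15 (unchanged)
CL_new/CL_old = 0.448 + 0.069 + 0.15 = 0.667.
Because systemic exposure varies inversely with clearance, the combined effect is 1 / 0.667 = 1.50.

1.50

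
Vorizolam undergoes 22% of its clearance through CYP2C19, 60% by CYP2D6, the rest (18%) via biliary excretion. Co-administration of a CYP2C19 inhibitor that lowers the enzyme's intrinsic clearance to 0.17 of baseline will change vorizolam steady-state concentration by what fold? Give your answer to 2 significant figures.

1.2

CYP2C19: 0.22 × 0.17 = 0.0374
CYP2D6: 0.6 (unchanged)
Other: 0.18 (unchanged)
CL_new/CL_old = 0.0374 + 0.6 + 0.18 = 0.8174.
Steady-state concentration is inversely proportional to clearance, so the fold-change is 1 / 0.8174 = 1.2.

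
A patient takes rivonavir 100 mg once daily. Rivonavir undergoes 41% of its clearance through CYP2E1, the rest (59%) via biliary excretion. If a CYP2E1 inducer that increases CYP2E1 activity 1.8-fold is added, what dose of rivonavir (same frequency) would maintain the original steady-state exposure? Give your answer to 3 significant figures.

The CYP2E1 pathway (41% of clearance) rises to 1.8× activity: 0.41 × 1.8 = 0.738.
The remaining 59% of clearance is unaffected.
New clearance relative to baseline: 0.738 + 0.59 = 1.328.
Exposure is unchanged when dose changes in proportion to clearance. New dose = 100 mg × 1.328 = 133 mg.

133 mg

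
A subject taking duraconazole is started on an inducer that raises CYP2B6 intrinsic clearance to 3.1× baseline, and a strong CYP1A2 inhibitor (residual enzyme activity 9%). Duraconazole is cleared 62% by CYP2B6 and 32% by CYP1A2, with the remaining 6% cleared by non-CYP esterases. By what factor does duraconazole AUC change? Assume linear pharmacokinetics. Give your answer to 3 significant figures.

0.497

The CYP2B6 pathway (62% of clearance) rises to 3.1× activity: 0.62 × 3.1 = 1.922.
The CYP1A2 pathway (32% of clearance) is reduced to 0.09× activity: 0.32 × 0.09 = 0.0288.
Non-CYP routes (6%) are unchanged.
Relative clearance = 1.922 + 0.0288 + 0.06 = 2.0108.
Because AUC varies inversely with clearance, the combined effect is 1 / 2.0108 = 0.497.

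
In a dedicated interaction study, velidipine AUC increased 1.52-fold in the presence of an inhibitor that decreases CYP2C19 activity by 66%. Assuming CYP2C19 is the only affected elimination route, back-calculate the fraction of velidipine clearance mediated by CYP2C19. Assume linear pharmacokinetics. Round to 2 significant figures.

CL'/CL = 1 / 1.52 = 0.6579
0.34·fm + (1 − fm) = 0.6579
fm = (0.6579 − 1) / (0.34 − 1) = 0.52

0.52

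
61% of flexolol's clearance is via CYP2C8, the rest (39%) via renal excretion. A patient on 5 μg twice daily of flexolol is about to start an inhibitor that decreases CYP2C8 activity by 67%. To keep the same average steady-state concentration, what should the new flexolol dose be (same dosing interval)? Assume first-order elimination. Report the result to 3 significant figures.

2.96 μg

The CYP2C8 pathway (61% of clearance) falls to 0.33× activity: 0.61 × 0.33 = 0.2013.
Non-CYP routes (39%) are unchanged.
Relative clearance = 0.2013 + 0.39 = 0.5913.
Css,avg = (dose rate)/CL, so holding Css fixed requires dose ∝ CL: 5 × 0.5913 = 2.96 μg.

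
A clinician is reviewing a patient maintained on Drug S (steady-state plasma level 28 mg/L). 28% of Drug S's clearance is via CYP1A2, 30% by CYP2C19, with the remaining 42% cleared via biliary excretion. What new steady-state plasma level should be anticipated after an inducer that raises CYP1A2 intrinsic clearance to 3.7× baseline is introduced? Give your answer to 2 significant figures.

16 mg/L

The CYP1A2 pathway (28% of clearance) increases to 3.7× activity: 0.28 × 3.7 = 1.036.
CYP2C19 (30%) and the residual 42% are unaffected.
Relative clearance = 1.036 + 0.3 + 0.42 = 1.756.
With dosing unchanged, steady-state plasma level scales as 1/CL: 28 / 1.756 = 16 mg/L.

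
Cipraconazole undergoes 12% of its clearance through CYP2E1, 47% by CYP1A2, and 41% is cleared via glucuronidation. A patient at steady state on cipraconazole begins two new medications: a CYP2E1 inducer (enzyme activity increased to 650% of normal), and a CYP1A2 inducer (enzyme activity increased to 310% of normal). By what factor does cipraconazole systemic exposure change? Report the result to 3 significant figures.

CYP2E1: 0.12 × 6.5 = 0.78
CYP1A2: 0.47 × 3.1 = 1.457
Other: 0.41 (unchanged)
CL_new/CL_old = 0.78 + 1.457 + 0.41 = 2.647.
Net systemic exposure ratio = 1 / 2.647 = 0.378.

0.378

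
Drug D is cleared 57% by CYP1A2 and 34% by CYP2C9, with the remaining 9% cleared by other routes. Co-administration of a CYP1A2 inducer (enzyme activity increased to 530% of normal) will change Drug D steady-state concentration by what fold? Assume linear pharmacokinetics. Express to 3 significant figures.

CYP1A2: 0.57 × 5.3 = 3.021
CYP2C9: 0.34 (unchanged)
Other: 0.09 (unchanged)
CL_new/CL_old = 3.021 + 0.34 + 0.09 = 3.451.
Steady-state concentration ratio = CL_old/CL_new = 1 / 3.451 = 0.290.

0.290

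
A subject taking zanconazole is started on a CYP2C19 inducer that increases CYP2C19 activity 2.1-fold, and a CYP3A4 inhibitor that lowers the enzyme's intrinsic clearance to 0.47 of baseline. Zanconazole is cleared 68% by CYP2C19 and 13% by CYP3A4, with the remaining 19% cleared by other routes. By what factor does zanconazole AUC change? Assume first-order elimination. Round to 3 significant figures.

The CYP2C19 pathway (68% of clearance) increases to 2.1× activity: 0.68 × 2.1 = 1.428.
The CYP3A4 pathway (13% of clearance) drops to 0.47× activity: 0.13 × 0.47 = 0.0611.
The remaining 19% of clearance is unaffected.
New clearance relative to baseline: 1.428 + 0.0611 + 0.19 = 1.6791.
Net AUC ratio = 1 / 1.6791 = 0.596.

0.596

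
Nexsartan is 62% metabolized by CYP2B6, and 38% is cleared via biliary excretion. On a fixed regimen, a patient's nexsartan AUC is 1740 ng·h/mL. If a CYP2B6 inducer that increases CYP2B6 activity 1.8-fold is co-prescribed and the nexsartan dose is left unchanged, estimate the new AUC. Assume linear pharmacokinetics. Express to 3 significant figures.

CYP2B6: 0.62 × 1.8 = 1.116
Other: 0.38 (unchanged)
CL_new/CL_old = 1.116 + 0.38 = 1.496.
New AUC = baseline ÷ relative clearance = 1740 / 1.496 = 1.16 × 10³ ng·h/mL.

1.16 × 10³ ng·h/mL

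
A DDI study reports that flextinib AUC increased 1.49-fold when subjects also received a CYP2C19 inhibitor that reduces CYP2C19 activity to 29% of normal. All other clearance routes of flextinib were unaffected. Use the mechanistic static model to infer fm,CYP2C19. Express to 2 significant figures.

Let x = fm,CYP2C19. Because AUC ∝ 1/CL, relative clearance fell to 1/1.49 = 0.6711.
Only the CYP2C19 route changed, so 0.6711 = x·0.29 + (1 − x), giving x = 0.46.

0.46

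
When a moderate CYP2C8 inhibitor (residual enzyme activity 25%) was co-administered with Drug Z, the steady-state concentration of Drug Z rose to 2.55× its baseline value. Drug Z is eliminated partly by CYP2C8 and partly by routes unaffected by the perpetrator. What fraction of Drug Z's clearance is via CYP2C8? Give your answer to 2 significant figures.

Write x for the fraction cleared via CYP2C8. The observed steady-state concentration change means clearance fell to 1/2.55 = 0.3922 of baseline.
Only the CYP2C8 route changed, so 0.3922 = x·0.25 + (1 − x), giving x = 0.81.

0.81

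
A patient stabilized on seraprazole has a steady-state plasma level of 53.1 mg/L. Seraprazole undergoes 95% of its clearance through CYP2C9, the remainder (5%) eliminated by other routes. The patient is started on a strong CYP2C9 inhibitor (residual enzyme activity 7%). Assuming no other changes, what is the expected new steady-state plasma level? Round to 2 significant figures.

The CYP2C9 pathway (95% of clearance) drops to 0.07× activity: 0.95 × 0.07 = 0.0665.
The remaining 5% of clearance is unaffected.
CL_new/CL_old = 0.0665 + 0.05 = 0.1165.
Steady-state plasma level ∝ 1/CL, so new value = 53.1 / 0.1165 = 4.6 × 10² mg/L.

4.6 × 10² mg/L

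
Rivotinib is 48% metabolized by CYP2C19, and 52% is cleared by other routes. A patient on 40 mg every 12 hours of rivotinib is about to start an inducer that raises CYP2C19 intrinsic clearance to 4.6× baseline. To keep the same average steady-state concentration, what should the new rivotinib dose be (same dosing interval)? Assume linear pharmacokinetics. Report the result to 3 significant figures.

The CYP2C19 pathway (48% of clearance) increases to 4.6× activity: 0.48 × 4.6 = 2.208.
The remaining 52% of clearance is unaffected.
CL_new/CL_old = 2.208 + 0.52 = 2.728.
To maintain the same steady-state level, dose must scale with clearance: new dose = 40 × 2.728 = 109 mg.

109 mg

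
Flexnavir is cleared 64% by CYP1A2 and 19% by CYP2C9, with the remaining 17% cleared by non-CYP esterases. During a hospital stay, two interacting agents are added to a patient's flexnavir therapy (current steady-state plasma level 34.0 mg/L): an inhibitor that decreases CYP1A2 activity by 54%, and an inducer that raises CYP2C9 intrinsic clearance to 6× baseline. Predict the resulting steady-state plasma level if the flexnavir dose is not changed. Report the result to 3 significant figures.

The CYP1A2 pathway (64% of clearance) is reduced to 0.46× activity: 0.64 × 0.46 = 0.2944.
The CYP2C9 pathway (19% of clearance) increases to 6× activity: 0.19 × 6 = 1.14.
The remaining 17% of clearance is unaffected.
Relative clearance = 0.2944 + 1.14 + 0.17 = 1.6044.
New steady-state plasma level = 34.0 / 1.6044 = 21.2 mg/L (concentration scales inversely with clearance).

21.2 mg/L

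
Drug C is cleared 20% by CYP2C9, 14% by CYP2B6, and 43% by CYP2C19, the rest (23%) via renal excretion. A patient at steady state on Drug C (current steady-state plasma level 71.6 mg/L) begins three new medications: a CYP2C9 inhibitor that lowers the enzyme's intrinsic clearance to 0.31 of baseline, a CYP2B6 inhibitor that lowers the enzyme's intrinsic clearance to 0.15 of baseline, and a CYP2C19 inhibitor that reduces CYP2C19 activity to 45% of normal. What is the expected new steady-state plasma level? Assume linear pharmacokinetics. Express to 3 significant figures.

The CYP2C9 pathway (20% of clearance) falls to 0.31× activity: 0.2 × 0.31 = 0.062.
The CYP2B6 pathway (14% of clearance) falls to 0.15× activity: 0.14 × 0.15 = 0.021.
The CYP2C19 pathway (43% of clearance) is reduced to 0.45× activity: 0.43 × 0.45 = 0.1935.
Non-CYP routes (23%) are unchanged.
CL_new/CL_old = 0.062 + 0.021 + 0.1935 + 0.23 = 0.5065.
Dividing the baseline by the relative clearance: 71.6 / 0.5065 = 141 mg/L.

141 mg/L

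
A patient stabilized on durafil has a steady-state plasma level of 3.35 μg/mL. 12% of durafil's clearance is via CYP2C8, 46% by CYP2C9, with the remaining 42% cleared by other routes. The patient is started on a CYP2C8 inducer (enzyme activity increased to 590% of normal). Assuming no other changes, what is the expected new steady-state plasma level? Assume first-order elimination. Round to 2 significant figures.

The CYP2C8 pathway (12% of clearance) rises to 5.9× activity: 0.12 × 5.9 = 0.708.
CYP2C9 (46%) and the residual 42% are unaffected.
New clearance relative to baseline: 0.708 + 0.46 + 0.42 = 1.588.
New steady-state plasma level = baseline ÷ relative clearance = 3.35 / 1.588 = 2.1 μg/mL.

2.1 μg/mL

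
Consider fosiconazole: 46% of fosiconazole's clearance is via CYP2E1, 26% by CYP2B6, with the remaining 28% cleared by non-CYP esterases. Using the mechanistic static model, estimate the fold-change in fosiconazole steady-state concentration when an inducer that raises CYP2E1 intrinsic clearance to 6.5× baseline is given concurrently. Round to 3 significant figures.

The CYP2E1 pathway (46% of clearance) is boosted to 6.5× activity: 0.46 × 6.5 = 2.99.
CYP2B6 (26%) and the residual 28% are unaffected.
CL_new/CL_old = 2.99 + 0.26 + 0.28 = 3.53.
Since steady-state concentration ∝ 1/CL, the ratio is 1 / 3.53 = 0.283.

0.283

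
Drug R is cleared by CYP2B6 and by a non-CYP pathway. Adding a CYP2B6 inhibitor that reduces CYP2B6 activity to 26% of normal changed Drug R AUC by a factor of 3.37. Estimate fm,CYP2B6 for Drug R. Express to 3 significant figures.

CL'/CL = 1 / 3.37 = 0.2967
0.26·fm + (1 − fm) = 0.2967
fm = (0.2967 − 1) / (0.26 − 1) = 0.950

0.950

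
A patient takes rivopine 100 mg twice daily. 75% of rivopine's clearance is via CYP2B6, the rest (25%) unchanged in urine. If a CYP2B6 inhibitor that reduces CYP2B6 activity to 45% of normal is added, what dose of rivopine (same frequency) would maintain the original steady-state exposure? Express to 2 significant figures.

CYP2B6: 0.75 × 0.45 = 0.3375
Other: 0.25 (unchanged)
New clearance relative to baseline: 0.3375 + 0.25 = 0.5875.
Css,avg = (dose rate)/CL, so holding Css fixed requires dose ∝ CL: 100 × 0.5875 = 59 mg.

59 mg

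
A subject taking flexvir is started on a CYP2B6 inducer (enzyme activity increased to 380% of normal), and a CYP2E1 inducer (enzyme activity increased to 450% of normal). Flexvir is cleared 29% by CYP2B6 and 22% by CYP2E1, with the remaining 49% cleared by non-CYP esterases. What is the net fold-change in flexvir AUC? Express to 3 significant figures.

CYP2B6: 0.29 × 3.8 = 1.102
CYP2E1: 0.22 × 4.5 = 0.99
Other: 0.49 (unchanged)
New clearance relative to baseline: 1.102 + 0.99 + 0.49 = 2.582.
Net AUC ratio = 1 / 2.582 = 0.387.

0.387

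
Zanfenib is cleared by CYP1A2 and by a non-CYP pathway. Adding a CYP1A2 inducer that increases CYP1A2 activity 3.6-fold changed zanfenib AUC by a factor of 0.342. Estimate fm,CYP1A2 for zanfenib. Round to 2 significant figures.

Let x = fm,CYP1A2. Because AUC ∝ 1/CL, relative clearance rose to 1/0.342 = 2.924.
Only the CYP1A2 route changed, so 2.924 = x·3.6 + (1 − x), giving x = 0.74.

0.74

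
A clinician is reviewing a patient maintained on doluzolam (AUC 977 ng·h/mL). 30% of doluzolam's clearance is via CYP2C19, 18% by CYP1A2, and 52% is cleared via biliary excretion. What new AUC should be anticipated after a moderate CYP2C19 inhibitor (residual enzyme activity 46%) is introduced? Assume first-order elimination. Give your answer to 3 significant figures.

CYP2C19: 0.3 × 0.46 = 0.138
CYP1A2: 0.18 (unchanged)
Other: 0.52 (unchanged)
New clearance relative to baseline: 0.138 + 0.18 + 0.52 = 0.838.
AUC ∝ 1/CL, so new value = 977 / 0.838 = 1.17 × 10³ ng·h/mL.

1.17 × 10³ ng·h/mL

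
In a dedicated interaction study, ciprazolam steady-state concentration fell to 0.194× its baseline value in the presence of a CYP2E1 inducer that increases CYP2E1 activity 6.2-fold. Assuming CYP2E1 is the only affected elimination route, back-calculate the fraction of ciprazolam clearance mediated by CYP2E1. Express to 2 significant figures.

Call the CYP2E1 fraction fm. After the interaction, CL_new/CL_old = fm × 6.2 + (1 − fm).
Steady-state concentration ratio = 1 / (new CL fraction), so new CL fraction = 1 / 0.194 = 5.155.
fm × 6.2 + 1 − fm = 5.155  ⇒  fm × (6.2 − 1) = 4.155  ⇒  fm = 0.80.

0.80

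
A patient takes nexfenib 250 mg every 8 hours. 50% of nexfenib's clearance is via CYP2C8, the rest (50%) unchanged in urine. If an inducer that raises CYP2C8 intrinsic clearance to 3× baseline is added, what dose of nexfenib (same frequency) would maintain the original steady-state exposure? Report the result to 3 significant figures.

500 mg

The CYP2C8 pathway (50% of clearance) increases to 3× activity: 0.5 × 3 = 1.5.
Non-CYP routes (50%) are unchanged.
Relative clearance = 1.5 + 0.5 = 2.
To maintain the same steady-state level, dose must scale with clearance: new dose = 250 × 2 = 500 mg.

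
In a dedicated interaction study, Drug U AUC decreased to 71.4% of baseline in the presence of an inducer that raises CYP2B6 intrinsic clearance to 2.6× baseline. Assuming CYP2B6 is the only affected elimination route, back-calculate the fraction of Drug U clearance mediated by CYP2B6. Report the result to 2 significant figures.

0.25

Write x for the fraction cleared via CYP2B6. The observed AUC change means clearance rose to 1/0.714 = 1.401 of baseline.
Only the CYP2B6 route changed, so 1.401 = x·2.6 + (1 − x), giving x = 0.25.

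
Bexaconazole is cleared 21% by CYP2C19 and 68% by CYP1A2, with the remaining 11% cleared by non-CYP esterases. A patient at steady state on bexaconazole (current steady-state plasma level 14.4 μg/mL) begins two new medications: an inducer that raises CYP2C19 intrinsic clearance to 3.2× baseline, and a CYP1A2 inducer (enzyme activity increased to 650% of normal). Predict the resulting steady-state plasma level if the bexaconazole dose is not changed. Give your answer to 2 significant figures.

2.8 μg/mL

The CYP2C19 pathway (21% of clearance) rises to 3.2× activity: 0.21 × 3.2 = 0.672.
The CYP1A2 pathway (68% of clearance) increases to 6.5× activity: 0.68 × 6.5 = 4.42.
The remaining 11% of clearance is unaffected.
CL_new/CL_old = 0.672 + 4.42 + 0.11 = 5.202.
New steady-state plasma level = 14.4 / 5.202 = 2.8 μg/mL (concentration scales inversely with clearance).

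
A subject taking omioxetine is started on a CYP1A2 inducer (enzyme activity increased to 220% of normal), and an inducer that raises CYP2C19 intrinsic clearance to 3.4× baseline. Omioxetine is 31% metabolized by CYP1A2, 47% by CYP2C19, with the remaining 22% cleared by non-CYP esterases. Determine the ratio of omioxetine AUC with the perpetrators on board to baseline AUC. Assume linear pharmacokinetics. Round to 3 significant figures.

0.400

The CYP1A2 pathway (31% of clearance) rises to 2.2× activity: 0.31 × 2.2 = 0.682.
The CYP2C19 pathway (47% of clearance) increases to 3.4× activity: 0.47 × 3.4 = 1.598.
The remaining 22% of clearance is unaffected.
Relative clearance = 0.682 + 1.598 + 0.22 = 2.5.
AUC ∝ 1/CL: fold-change = 1 / 2.5 = 0.400.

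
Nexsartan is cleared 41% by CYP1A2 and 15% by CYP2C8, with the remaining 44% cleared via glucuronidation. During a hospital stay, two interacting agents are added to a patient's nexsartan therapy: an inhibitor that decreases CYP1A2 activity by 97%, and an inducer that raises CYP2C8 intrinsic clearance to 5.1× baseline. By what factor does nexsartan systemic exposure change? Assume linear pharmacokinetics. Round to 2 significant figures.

0.82

The CYP1A2 pathway (41% of clearance) drops to 0.03× activity: 0.41 × 0.03 = 0.0123.
The CYP2C8 pathway (15% of clearance) rises to 5.1× activity: 0.15 × 5.1 = 0.765.
Non-CYP routes (44%) are unchanged.
Relative clearance = 0.0123 + 0.765 + 0.44 = 1.2173.
Net systemic exposure ratio = 1 / 1.2173 = 0.82.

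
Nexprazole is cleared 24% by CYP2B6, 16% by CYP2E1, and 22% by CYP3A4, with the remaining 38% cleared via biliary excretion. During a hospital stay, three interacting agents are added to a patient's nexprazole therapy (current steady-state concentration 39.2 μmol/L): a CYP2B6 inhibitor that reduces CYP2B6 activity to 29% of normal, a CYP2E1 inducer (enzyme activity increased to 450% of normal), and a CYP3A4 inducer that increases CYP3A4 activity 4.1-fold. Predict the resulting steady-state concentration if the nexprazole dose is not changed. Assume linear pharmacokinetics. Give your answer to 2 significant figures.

19 μmol/L

The CYP2B6 pathway (24% of clearance) falls to 0.29× activity: 0.24 × 0.29 = 0.0696.
The CYP2E1 pathway (16% of clearance) increases to 4.5× activity: 0.16 × 4.5 = 0.72.
The CYP3A4 pathway (22% of clearance) is boosted to 4.1× activity: 0.22 × 4.1 = 0.902.
The remaining 38% of clearance is unaffected.
CL_new/CL_old = 0.0696 + 0.72 + 0.902 + 0.38 = 2.0716.
Dividing the baseline by the relative clearance: 39.2 / 2.0716 = 19 μmol/L.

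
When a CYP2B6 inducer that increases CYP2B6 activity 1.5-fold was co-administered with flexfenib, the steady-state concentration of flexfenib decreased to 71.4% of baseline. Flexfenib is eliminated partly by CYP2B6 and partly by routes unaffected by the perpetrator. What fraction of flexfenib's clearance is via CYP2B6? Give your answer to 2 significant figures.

Let fm be the CYP2B6 fraction. New clearance relative to baseline = fm × 1.5 + (1 − fm).
Steady-state concentration ratio = 1 / (new CL fraction), so new CL fraction = 1 / 0.714 = 1.401.
fm × 1.5 + 1 − fm = 1.401  ⇒  fm × (1.5 − 1) = 0.4006  ⇒  fm = 0.80.

0.80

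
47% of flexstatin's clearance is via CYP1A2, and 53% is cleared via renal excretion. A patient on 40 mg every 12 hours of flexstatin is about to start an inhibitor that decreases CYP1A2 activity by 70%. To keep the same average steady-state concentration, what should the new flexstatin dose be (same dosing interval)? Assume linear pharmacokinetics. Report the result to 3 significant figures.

CYP1A2: 0.47 × 0.3 = 0.141
Other: 0.53 (unchanged)
CL_new/CL_old = 0.141 + 0.53 = 0.671.
Css,avg = (dose rate)/CL, so holding Css fixed requires dose ∝ CL: 40 × 0.671 = 26.8 mg.

26.8 mg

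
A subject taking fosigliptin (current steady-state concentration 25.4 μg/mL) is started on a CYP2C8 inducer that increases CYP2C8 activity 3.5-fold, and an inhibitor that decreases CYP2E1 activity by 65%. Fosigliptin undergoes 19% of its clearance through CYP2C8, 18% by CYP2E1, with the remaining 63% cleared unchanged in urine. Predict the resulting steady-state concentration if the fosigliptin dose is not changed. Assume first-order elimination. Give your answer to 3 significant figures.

The CYP2C8 pathway (19% of clearance) rises to 3.5× activity: 0.19 × 3.5 = 0.665.
The CYP2E1 pathway (18% of clearance) falls to 0.35× activity: 0.18 × 0.35 = 0.063.
Non-CYP routes (63%) are unchanged.
New clearance relative to baseline: 0.665 + 0.063 + 0.63 = 1.358.
Steady-state concentration ∝ 1/CL: new value = 25.4 / 1.358 = 18.7 μg/mL.

18.7 μg/mL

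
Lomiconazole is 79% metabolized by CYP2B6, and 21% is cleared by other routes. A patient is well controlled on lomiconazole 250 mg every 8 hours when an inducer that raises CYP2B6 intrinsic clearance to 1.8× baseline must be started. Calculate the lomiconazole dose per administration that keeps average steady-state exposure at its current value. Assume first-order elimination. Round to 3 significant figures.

408 mg

The CYP2B6 pathway (79% of clearance) rises to 1.8× activity: 0.79 × 1.8 = 1.422.
Non-CYP routes (21%) are unchanged.
New clearance relative to baseline: 1.422 + 0.21 = 1.632.
Exposure is unchanged when dose changes in proportion to clearance. New dose = 250 mg × 1.632 = 408 mg.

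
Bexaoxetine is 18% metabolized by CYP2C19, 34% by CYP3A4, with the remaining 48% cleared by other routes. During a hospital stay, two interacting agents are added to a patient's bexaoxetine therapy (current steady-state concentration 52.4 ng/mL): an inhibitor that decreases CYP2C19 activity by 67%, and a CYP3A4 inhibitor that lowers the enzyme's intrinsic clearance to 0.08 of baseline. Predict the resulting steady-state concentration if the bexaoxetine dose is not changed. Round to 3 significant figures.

The CYP2C19 pathway (18% of clearance) is reduced to 0.33× activity: 0.18 × 0.33 = 0.0594.
The CYP3A4 pathway (34% of clearance) drops to 0.08× activity: 0.34 × 0.08 = 0.0272.
Non-CYP routes (48%) are unchanged.
New clearance relative to baseline: 0.0594 + 0.0272 + 0.48 = 0.5666.
Dividing the baseline by the relative clearance: 52.4 / 0.5666 = 92.5 ng/mL.

92.5 ng/mL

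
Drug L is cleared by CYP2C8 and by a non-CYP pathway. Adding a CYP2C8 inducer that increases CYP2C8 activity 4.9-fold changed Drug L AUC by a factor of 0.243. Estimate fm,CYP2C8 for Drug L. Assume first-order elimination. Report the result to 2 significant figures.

Let x = fm,CYP2C8. Because AUC ∝ 1/CL, relative clearance rose to 1/0.243 = 4.115.
Only the CYP2C8 route changed, so 4.115 = x·4.9 + (1 − x), giving x = 0.80.

0.80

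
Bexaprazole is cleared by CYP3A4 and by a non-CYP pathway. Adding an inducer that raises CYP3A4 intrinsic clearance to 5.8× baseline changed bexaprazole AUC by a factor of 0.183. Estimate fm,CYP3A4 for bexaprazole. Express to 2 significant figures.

Write x for the fraction cleared via CYP3A4. The observed AUC change means clearance rose to 1/0.183 = 5.464 of baseline.
Only the CYP3A4 route changed, so 5.464 = x·5.8 + (1 − x), giving x = 0.93.

0.93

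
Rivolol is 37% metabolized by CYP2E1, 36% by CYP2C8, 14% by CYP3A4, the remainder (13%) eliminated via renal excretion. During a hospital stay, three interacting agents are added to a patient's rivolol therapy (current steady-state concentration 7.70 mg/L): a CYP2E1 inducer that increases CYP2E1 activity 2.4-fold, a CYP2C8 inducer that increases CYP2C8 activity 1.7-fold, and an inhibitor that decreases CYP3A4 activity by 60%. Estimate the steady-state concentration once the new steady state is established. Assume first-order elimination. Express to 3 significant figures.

4.57 mg/L

CYP2E1: 0.37 × 2.4 = 0.888
CYP2C8: 0.36 × 1.7 = 0.612
CYP3A4: 0.14 × 0.4 = 0.056
Other: 0.13 (unchanged)
New clearance relative to baseline: 0.888 + 0.612 + 0.056 + 0.13 = 1.686.
Steady-state concentration ∝ 1/CL: new value = 7.70 / 1.686 = 4.57 mg/L.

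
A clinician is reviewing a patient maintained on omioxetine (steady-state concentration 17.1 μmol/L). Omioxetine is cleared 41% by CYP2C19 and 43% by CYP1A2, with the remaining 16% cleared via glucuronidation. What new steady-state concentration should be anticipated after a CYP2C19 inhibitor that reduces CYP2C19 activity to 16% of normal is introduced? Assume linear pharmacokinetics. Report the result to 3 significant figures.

26.1 μmol/L

CYP2C19: 0.41 × 0.16 = 0.0656
CYP1A2: 0.43 (unchanged)
Other: 0.16 (unchanged)
Relative clearance = 0.0656 + 0.43 + 0.16 = 0.6556.
With dosing unchanged, steady-state concentration scales as 1/CL: 17.1 / 0.6556 = 26.1 μmol/L.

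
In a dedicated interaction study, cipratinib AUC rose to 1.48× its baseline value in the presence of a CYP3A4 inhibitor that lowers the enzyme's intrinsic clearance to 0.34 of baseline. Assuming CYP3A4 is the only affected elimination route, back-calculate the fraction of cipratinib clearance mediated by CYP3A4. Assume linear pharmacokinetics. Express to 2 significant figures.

Let x = fm,CYP3A4. Because AUC ∝ 1/CL, relative clearance fell to 1/1.48 = 0.6757.
Only the CYP3A4 route changed, so 0.6757 = x·0.34 + (1 − x), giving x = 0.49.

0.49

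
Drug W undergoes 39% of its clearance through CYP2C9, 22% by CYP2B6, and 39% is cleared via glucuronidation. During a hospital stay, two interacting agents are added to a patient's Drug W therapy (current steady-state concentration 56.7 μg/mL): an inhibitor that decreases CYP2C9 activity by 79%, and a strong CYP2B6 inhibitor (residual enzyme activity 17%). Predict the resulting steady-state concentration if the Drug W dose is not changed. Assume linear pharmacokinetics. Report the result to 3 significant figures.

111 μg/mL

The CYP2C9 pathway (39% of clearance) drops to 0.21× activity: 0.39 × 0.21 = 0.0819.
The CYP2B6 pathway (22% of clearance) is reduced to 0.17× activity: 0.22 × 0.17 = 0.0374.
The remaining 39% of clearance is unaffected.
New clearance relative to baseline: 0.0819 + 0.0374 + 0.39 = 0.5093.
Dividing the baseline by the relative clearance: 56.7 / 0.5093 = 111 μg/mL.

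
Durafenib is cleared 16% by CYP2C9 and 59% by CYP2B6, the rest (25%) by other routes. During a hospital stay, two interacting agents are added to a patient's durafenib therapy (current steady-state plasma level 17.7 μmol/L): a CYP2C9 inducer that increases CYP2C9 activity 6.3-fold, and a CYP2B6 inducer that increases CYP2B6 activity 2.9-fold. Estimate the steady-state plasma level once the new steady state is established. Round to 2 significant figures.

6.0 μmol/L

The CYP2C9 pathway (16% of clearance) increases to 6.3× activity: 0.16 × 6.3 = 1.008.
The CYP2B6 pathway (59% of clearance) rises to 2.9× activity: 0.59 × 2.9 = 1.711.
Non-CYP routes (25%) are unchanged.
CL_new/CL_old = 1.008 + 1.711 + 0.25 = 2.969.
Steady-state plasma level ∝ 1/CL: new value = 17.7 / 2.969 = 6.0 μmol/L.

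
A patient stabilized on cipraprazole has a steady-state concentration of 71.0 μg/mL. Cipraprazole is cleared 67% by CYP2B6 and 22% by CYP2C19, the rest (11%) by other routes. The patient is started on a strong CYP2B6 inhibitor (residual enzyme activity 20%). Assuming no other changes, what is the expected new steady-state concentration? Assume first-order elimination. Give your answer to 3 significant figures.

153 μg/mL

The CYP2B6 pathway (67% of clearance) falls to 0.2× activity: 0.67 × 0.2 = 0.134.
CYP2C19 (22%) and the residual 11% are unaffected.
New clearance relative to baseline: 0.134 + 0.22 + 0.11 = 0.464.
With dosing unchanged, steady-state concentration scales as 1/CL: 71.0 / 0.464 = 153 μg/mL.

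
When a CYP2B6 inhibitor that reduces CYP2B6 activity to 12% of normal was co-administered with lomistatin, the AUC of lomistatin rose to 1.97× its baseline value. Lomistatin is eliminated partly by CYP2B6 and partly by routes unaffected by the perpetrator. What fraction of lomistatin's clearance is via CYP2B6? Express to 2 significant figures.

0.56

Write x for the fraction cleared via CYP2B6. The observed AUC change means clearance fell to 1/1.97 = 0.5076 of baseline.
Setting x·0.12 + (1 − x) = 0.5076 and solving: x = (0.5076 − 1)/(0.12 − 1) = 0.56.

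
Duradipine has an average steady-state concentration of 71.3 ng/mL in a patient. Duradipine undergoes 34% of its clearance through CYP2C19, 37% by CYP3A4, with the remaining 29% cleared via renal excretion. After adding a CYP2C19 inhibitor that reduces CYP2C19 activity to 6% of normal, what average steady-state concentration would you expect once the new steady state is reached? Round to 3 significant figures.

CYP2C19: 0.34 × 0.06 = 0.0204
CYP3A4: 0.37 (unchanged)
Other: 0.29 (unchanged)
Relative clearance = 0.0204 + 0.37 + 0.29 = 0.6804.
With dosing unchanged, average steady-state concentration scales as 1/CL: 71.3 / 0.6804 = 105 ng/mL.

105 ng/mL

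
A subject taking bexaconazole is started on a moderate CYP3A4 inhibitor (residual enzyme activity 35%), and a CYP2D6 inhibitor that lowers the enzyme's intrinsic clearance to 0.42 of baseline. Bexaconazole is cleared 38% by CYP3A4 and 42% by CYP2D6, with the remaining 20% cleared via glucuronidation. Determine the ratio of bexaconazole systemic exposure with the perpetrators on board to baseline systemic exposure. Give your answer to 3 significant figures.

The CYP3A4 pathway (38% of clearance) drops to 0.35× activity: 0.38 × 0.35 = 0.133.
The CYP2D6 pathway (42% of clearance) drops to 0.42× activity: 0.42 × 0.42 = 0.1764.
The remaining 20% of clearance is unaffected.
New clearance relative to baseline: 0.133 + 0.1764 + 0.2 = 0.5094.
Because systemic exposure varies inversely with clearance, the combined effect is 1 / 0.5094 = 1.96.

1.96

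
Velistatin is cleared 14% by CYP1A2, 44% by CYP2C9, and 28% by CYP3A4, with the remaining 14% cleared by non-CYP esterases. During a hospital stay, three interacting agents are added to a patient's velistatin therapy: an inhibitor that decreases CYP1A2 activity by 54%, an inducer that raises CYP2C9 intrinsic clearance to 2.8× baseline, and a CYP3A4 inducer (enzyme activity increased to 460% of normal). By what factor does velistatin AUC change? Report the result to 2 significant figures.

0.37

CYP1A2: 0.14 × 0.46 = 0.0644
CYP2C9: 0.44 × 2.8 = 1.232
CYP3A4: 0.28 × 4.6 = 1.288
Other: 0.14 (unchanged)
New clearance relative to baseline: 0.0644 + 1.232 + 1.288 + 0.14 = 2.7244.
Net AUC ratio = 1 / 2.7244 = 0.37.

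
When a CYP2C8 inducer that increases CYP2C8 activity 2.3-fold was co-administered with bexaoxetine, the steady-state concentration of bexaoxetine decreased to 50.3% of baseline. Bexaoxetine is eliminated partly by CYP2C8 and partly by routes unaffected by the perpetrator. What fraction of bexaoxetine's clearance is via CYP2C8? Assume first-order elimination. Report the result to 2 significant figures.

0.76

Call the CYP2C8 fraction fm. After the interaction, CL_new/CL_old = fm × 2.3 + (1 − fm).
Steady-state concentration ratio = 1 / (new CL fraction), so new CL fraction = 1 / 0.503 = 1.988.
fm × 2.3 + 1 − fm = 1.988  ⇒  fm × (2.3 − 1) = 0.9881  ⇒  fm = 0.76.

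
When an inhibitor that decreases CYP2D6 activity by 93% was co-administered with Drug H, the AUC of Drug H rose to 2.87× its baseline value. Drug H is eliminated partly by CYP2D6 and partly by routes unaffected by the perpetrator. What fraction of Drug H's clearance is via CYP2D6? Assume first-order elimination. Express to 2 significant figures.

Let fm be the CYP2D6 fraction. New clearance relative to baseline = fm × 0.07 + (1 − fm).
AUC ratio = 1 / (new CL fraction), so new CL fraction = 1 / 2.87 = 0.3484.
fm × 0.07 + 1 − fm = 0.3484  ⇒  fm × (0.07 − 1) = −0.6516  ⇒  fm = 0.70.

0.70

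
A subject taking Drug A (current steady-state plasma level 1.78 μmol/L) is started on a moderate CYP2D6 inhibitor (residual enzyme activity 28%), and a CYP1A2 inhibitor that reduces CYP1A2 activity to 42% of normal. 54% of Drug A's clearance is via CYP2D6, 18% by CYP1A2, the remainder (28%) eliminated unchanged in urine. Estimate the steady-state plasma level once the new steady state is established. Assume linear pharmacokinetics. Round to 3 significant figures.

The CYP2D6 pathway (54% of clearance) drops to 0.28× activity: 0.54 × 0.28 = 0.1512.
The CYP1A2 pathway (18% of clearance) falls to 0.42× activity: 0.18 × 0.42 = 0.0756.
The remaining 28% of clearance is unaffected.
New clearance relative to baseline: 0.1512 + 0.0756 + 0.28 = 0.5068.
New steady-state plasma level = 1.78 / 0.5068 = 3.51 μmol/L (concentration scales inversely with clearance).

3.51 μmol/L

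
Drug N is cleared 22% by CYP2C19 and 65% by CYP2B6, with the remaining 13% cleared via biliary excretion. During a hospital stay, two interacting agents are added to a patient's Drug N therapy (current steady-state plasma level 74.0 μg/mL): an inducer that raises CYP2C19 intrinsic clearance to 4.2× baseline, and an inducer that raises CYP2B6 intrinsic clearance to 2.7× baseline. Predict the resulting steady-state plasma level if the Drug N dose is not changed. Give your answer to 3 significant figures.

The CYP2C19 pathway (22% of clearance) rises to 4.2× activity: 0.22 × 4.2 = 0.924.
The CYP2B6 pathway (65% of clearance) is boosted to 2.7× activity: 0.65 × 2.7 = 1.755.
Non-CYP routes (13%) are unchanged.
Relative clearance = 0.924 + 1.755 + 0.13 = 2.809.
New steady-state plasma level = 74.0 / 2.809 = 26.3 μg/mL (concentration scales inversely with clearance).

26.3 μg/mL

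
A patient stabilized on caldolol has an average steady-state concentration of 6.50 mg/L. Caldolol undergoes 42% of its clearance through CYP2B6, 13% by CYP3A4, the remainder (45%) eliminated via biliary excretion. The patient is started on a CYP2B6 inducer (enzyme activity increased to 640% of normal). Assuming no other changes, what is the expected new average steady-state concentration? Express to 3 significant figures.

The CYP2B6 pathway (42% of clearance) rises to 6.4× activity: 0.42 × 6.4 = 2.688.
CYP3A4 (13%) and the residual 45% are unaffected.
Relative clearance = 2.688 + 0.13 + 0.45 = 3.268.
With dosing unchanged, average steady-state concentration scales as 1/CL: 6.50 / 3.268 = 1.99 mg/L.

1.99 mg/L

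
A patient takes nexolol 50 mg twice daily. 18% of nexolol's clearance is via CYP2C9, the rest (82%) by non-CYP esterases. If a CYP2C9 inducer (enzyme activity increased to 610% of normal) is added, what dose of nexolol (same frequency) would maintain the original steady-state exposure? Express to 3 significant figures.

The CYP2C9 pathway (18% of clearance) is boosted to 6.1× activity: 0.18 × 6.1 = 1.098.
The remaining 82% of clearance is unaffected.
Relative clearance = 1.098 + 0.82 = 1.918.
Css,avg = (dose rate)/CL, so holding Css fixed requires dose ∝ CL: 50 × 1.918 = 95.9 mg.

95.9 mg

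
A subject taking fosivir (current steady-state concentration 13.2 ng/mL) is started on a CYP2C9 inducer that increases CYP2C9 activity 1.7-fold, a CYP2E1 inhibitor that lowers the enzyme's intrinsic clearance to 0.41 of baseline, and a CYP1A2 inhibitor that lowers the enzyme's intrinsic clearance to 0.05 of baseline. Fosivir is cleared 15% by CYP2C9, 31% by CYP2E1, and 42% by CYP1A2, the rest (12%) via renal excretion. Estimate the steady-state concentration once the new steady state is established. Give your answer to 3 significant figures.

25.2 ng/mL

CYP2C9: 0.15 × 1.7 = 0.255
CYP2E1: 0.31 × 0.41 = 0.1271
CYP1A2: 0.42 × 0.05 = 0.021
Other: 0.12 (unchanged)
Relative clearance = 0.255 + 0.1271 + 0.021 + 0.12 = 0.5231.
Steady-state concentration ∝ 1/CL: new value = 13.2 / 0.5231 = 25.2 ng/mL.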